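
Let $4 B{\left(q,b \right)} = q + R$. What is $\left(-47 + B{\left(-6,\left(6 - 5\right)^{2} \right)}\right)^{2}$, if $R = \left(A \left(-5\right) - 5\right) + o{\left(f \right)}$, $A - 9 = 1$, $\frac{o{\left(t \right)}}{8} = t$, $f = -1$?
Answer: $\frac{66049}{16} \approx 4128.1$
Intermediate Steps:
$o{\left(t \right)} = 8 t$
$A = 10$ ($A = 9 + 1 = 10$)
$R = -63$ ($R = \left(10 \left(-5\right) - 5\right) + 8 \left(-1\right) = \left(-50 - 5\right) - 8 = -55 - 8 = -63$)
$B{\left(q,b \right)} = - \frac{63}{4} + \frac{q}{4}$ ($B{\left(q,b \right)} = \frac{q - 63}{4} = \frac{-63 + q}{4} = - \frac{63}{4} + \frac{q}{4}$)
$\left(-47 + B{\left(-6,\left(6 - 5\right)^{2} \right)}\right)^{2} = \left(-47 + \left(- \frac{63}{4} + \frac{1}{4} \left(-6\right)\right)\right)^{2} = \left(-47 - \frac{69}{4}\right)^{2} = \left(- \frac{257}{4}\right)^{2} = \frac{66049}{16}$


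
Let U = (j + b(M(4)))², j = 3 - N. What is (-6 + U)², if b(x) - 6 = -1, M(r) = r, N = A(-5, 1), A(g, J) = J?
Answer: 1849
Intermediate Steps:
N = 1
b(x) = 5 (b(x) = 6 - 1 = 5)
j = 2 (j = 3 - 1*1 = 3 - 1 = 2)
U = 49 (U = (2 + 5)² = 7² = 49)
(-6 + U)² = (-6 + 49)² = 43² = 1849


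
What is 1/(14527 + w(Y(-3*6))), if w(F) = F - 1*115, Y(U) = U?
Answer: 1/14394 ≈ 6.9473e-5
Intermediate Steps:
w(F) = -115 + F (w(F) = F - 115 = -115 + F)
1/(14527 + w(Y(-3*6))) = 1/(14527 + (-115 - 3*6)) = 1/(14527 + (-115 - 18)) = 1/(14527 - 133) = 1/14394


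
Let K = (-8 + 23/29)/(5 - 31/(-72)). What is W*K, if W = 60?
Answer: -902880/11339 ≈ -79.626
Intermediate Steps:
K = -15048/11339 (K = (-8 + 23*(1/29))/(5 - 31*(-1/72)) = (-8 + 23/29)/(5 + 31/72) = -209/(29*391/72) = -209/29*72/391 = -15048/11339 ≈ -1.3271)
W*K = 60*(-15048/11339) = -902880/11339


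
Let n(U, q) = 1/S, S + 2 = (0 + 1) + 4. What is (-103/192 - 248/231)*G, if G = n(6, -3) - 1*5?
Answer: 23803/3168 ≈ 7.5136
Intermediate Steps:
S = 3 (S = -2 + ((0 + 1) + 4) = -2 + (1 + 4) = -2 + 5 = 3)
n(U, q) = 1/3
G = -14/3 (G = 1/3 - 1*5 = 1/3 - 5 = -14/3 ≈ -4.6667)
(-103/192 - 248/231)*G = (-103/192 - 248/231)*(-14/3) = -23803/14784*(-14/3) = 23803/3168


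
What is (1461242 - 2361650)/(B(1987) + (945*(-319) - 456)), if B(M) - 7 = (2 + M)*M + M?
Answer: -450204/1826113 ≈ -0.24654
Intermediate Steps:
B(M) = 7 + M + M*(2 + M) (B(M) = 7 + ((2 + M)*M + M) = 7 + (M*(2 + M) + M) = 7 + (M + M*(2 + M)) = 7 + M + M*(2 + M))
(1461242 - 2361650)/(B(1987) + (945*(-319) - 456)) = (1461242 - 2361650)/((7 + 1987² + 3*1987) + (945*(-319) - 456)) = -900408/((7 + 3948169 + 5961) + (-301455 - 456)) = -900408/(3954137 - 301911) = -900408/3652226 = -900408*1/3652226 = -450204/1826113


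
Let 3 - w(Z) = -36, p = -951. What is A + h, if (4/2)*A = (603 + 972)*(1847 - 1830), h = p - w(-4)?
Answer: 24795/2 ≈ 12398.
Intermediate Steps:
w(Z) = 39 (w(Z) = 3 - 1*(-36) = 3 + 36 = 39)
h = -990 (h = -951 - 1*39 = -951 - 39 = -990)
A = 26775/2 (A = ((603 + 972)*(1847 - 1830))/2 = (1575*17)/2 = (½)*26775 = 26775/2 ≈ 13388.)
A + h = 26775/2 - 990 = 24795/2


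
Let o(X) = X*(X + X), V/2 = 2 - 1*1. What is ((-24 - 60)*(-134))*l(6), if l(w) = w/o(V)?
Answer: 8442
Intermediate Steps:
V = 2 (V = 2*(2 - 1*1) = 2*(2 - 1) = 2*1 = 2)
o(X) = 2*X² (o(X) = X*(2*X) = 2*X²)
l(w) = w/8 (l(w) = w/((2*2²)) = w/((2*4)) = w/8)
((-24 - 60)*(-134))*l(6) = ((-24 - 60)*(-134))*((⅛)*6) = -84*(-134)*(¾) = 11256*(¾) = 8442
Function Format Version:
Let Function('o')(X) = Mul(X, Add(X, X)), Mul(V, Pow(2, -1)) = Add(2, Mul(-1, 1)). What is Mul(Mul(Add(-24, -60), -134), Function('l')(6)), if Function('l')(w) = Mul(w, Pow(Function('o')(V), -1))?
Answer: 8442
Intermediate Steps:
V = 2 (V = Mul(2, Add(2, Mul(-1, 1))) = Mul(2, Add(2, -1)) = Mul(2, 1) = 2)
Function('o')(X) = Mul(2, Pow(X, 2)) (Function('o')(X) = Mul(X, Mul(2, X)) = Mul(2, Pow(X, 2)))
Function('l')(w) = Mul(Rational(1, 8), w) (Function('l')(w) = Mul(w, Pow(Mul(2, Pow(2, 2)), -1)) = Mul(w, Pow(Mul(2, 4), -1)) = Mul(w, Pow(8, -1)) = Mul(w, Rational(1, 8)) = Mul(Rational(1, 8), w))
Mul(Mul(Add(-24, -60), -134), Function('l')(6)) = Mul(Mul(Add(-24, -60), -134), Mul(Rational(1, 8), 6)) = Mul(Mul(-84, -134), Rational(3, 4)) = Mul(11256, Rational(3, 4)) = 8442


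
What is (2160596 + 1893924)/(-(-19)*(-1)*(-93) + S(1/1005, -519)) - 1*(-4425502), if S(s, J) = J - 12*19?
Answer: 225903328/51 ≈ 4.4295e+6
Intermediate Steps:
S(s, J) = -228 + J (S(s, J) = J - 228 = -228 + J)
(2160596 + 1893924)/(-(-19)*(-1)*(-93) + S(1/1005, -519)) - 1*(-4425502) = (2160596 + 1893924)/(-(-19)*(-1)*(-93) + (-228 - 519)) - 1*(-4425502) = 4054520/(-1*19*(-93) - 747) + 4425502 = 4054520/(-19*(-93) - 747) + 4425502 = 4054520/(1767 - 747) + 4425502 = 4054520/1020 + 4425502 = 4054520*(1/1020) + 4425502 = 202726/51 + 4425502 = 225903328/51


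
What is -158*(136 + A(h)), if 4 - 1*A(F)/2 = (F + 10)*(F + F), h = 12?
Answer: 144096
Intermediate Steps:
A(F) = 8 - 4*F*(10 + F) (A(F) = 8 - 2*(F + 10)*(F + F) = 8 - 2*(10 + F)*2*F = 8 - 4*F*(10 + F))
-158*(136 + A(h)) = -158*(136 + (8 - 40*12 - 4*12**2)) = -158*(136 + (8 - 480 - 4*144)) = -158*(136 + (8 - 480 - 576)) = -158*(136 - 1048) = -158*(-912) = 144096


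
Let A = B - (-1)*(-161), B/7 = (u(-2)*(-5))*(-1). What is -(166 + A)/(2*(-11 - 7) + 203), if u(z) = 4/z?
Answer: 65/167 ≈ 0.38922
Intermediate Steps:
B = -70 (B = 7*(((4/(-2))*(-5))*(-1)) = 7*(((4*(-½))*(-5))*(-1)) = 7*(-2*(-5)*(-1)) = 7*(10*(-1)) = 7*(-10) = -70)
A = -231 (A = -70 - (-1)*(-161) = -70 - 1*161 = -70 - 161 = -231)
-(166 + A)/(2*(-11 - 7) + 203) = -(166 - 231)/(2*(-11 - 7) + 203) = -(-65)/(2*(-18) + 203) = -(-65)/(-36 + 203) = -(-65)/167 = -1*(-65/167) = 65/167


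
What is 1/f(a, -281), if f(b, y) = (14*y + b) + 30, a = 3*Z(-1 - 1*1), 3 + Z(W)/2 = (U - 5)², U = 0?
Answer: -1/3772 ≈ -0.00026511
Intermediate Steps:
Z(W) = 44 (Z(W) = -6 + 2*(0 - 5)² = -6 + 2*(-5)² = -6 + 2*25 = -6 + 50 = 44)
a = 132 (a = 3*44 = 132)
f(b, y) = 30 + b + 14*y (f(b, y) = (b + 14*y) + 30 = 30 + b + 14*y)
1/f(a, -281) = 1/(30 + 132 + 14*(-281)) = 1/(30 + 132 - 3934) = 1/(-3772) = -1/3772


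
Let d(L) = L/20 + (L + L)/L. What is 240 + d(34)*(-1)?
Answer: 2363/10 ≈ 236.30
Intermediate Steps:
d(L) = 2 + L/20 (d(L) = L*(1/20) + (2*L)/L = L/20 + 2 = 2 + L/20)
240 + d(34)*(-1) = 240 + (2 + (1/20)*34)*(-1) = 240 + (2 + 17/10)*(-1) = 240 + (37/10)*(-1) = 240 - 37/10 = 2363/10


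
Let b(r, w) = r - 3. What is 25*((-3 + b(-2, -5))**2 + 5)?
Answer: 1725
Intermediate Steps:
b(r, w) = -3 + r
25*((-3 + b(-2, -5))**2 + 5) = 25*((-3 + (-3 - 2))**2 + 5) = 25*((-3 - 5)**2 + 5) = 25*((-8)**2 + 5) = 25*(64 + 5) = 25*69 = 1725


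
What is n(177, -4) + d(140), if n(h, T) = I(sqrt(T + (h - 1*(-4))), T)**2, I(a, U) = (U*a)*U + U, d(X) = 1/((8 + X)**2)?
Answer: 992864513/21904 - 128*sqrt(177) ≈ 43625.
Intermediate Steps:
d(X) = (8 + X)**(-2)
I(a, U) = U + a*U**2 (I(a, U) = a*U**2 + U = U + a*U**2)
n(h, T) = T**2*(1 + T*sqrt(4 + T + h))**2 (n(h, T) = (T*(1 + T*sqrt(T + (h - 1*(-4)))))**2 = (T*(1 + T*sqrt(T + (h + 4))))**2 = (T*(1 + T*sqrt(T + (4 + h))))**2 = (T*(1 + T*sqrt(4 + T + h)))**2 = T**2*(1 + T*sqrt(4 + T + h))**2)
n(177, -4) + d(140) = (-4)**2*(1 - 4*sqrt(4 - 4 + 177))**2 + (8 + 140)**(-2) = 16*(1 - 4*sqrt(177))**2 + 148**(-2) = 16*(1 - 4*sqrt(177))**2 + 1/21904 = 1/21904 + 16*(1 - 4*sqrt(177))**2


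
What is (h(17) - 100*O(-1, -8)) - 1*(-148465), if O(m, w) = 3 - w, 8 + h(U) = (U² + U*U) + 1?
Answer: 147936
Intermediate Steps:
h(U) = -7 + 2*U² (h(U) = -8 + ((U² + U*U) + 1) = -8 + ((U² + U²) + 1) = -8 + (2*U² + 1) = -8 + (1 + 2*U²) = -7 + 2*U²)
(h(17) - 100*O(-1, -8)) - 1*(-148465) = ((-7 + 2*17²) - 100*(3 - 1*(-8))) - 1*(-148465) = ((-7 + 2*289) - 100*(3 + 8)) + 148465 = ((-7 + 578) - 100*11) + 148465 = (571 - 1100) + 148465 = -529 + 148465 = 147936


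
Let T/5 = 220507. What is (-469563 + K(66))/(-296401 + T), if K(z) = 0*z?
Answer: -469563/806134 ≈ -0.58249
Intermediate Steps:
T = 1102535 (T = 5*220507 = 1102535)
K(z) = 0
(-469563 + K(66))/(-296401 + T) = (-469563 + 0)/(-296401 + 1102535) = -469563/806134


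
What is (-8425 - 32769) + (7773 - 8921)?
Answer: -42342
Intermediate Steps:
(-8425 - 32769) + (7773 - 8921) = -41194 - 1148 = -42342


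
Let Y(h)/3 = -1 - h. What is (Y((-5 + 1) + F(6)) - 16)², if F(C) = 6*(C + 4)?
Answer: 34969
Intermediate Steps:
F(C) = 24 + 6*C (F(C) = 6*(4 + C) = 24 + 6*C)
Y(h) = -3 - 3*h (Y(h) = 3*(-1 - h) = -3 - 3*h)
(Y((-5 + 1) + F(6)) - 16)² = ((-3 - 3*((-5 + 1) + (24 + 6*6))) - 16)² = ((-3 - 3*(-4 + (24 + 36))) - 16)² = ((-3 - 3*(-4 + 60)) - 16)² = ((-3 - 3*56) - 16)² = ((-3 - 168) - 16)² = (-171 - 16)² = (-187)² = 34969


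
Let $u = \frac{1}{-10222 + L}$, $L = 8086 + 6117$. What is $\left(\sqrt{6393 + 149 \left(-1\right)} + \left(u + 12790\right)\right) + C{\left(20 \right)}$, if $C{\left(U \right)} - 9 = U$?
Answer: $\frac{51032440}{3981} + 2 \sqrt{1561} \approx 12898.0$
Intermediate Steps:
$L = 14203$
$C{\left(U \right)} = 9 + U$
$u = \frac{1}{3981}$ ($u = \frac{1}{-10222 + 14203} = \frac{1}{3981} \approx 0.00025119$)
$\left(\sqrt{6393 + 149 \left(-1\right)} + \left(u + 12790\right)\right) + C{\left(20 \right)} = \left(\sqrt{6393 + 149 \left(-1\right)} + \left(\frac{1}{3981} + 12790\right)\right) + \left(9 + 20\right) = \left(\sqrt{6393 - 149} + \frac{50916991}{3981}\right) + 29 = \left(\sqrt{6244} + \frac{50916991}{3981}\right) + 29 = \left(2 \sqrt{1561} + \frac{50916991}{3981}\right) + 29 = \left(\frac{50916991}{3981} + 2 \sqrt{1561}\right) + 29 = \frac{51032440}{3981} + 2 \sqrt{1561}$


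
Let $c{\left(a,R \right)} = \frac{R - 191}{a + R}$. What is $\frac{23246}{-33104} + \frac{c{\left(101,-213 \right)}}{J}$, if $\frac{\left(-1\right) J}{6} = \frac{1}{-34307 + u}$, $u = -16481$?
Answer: $\frac{10612873489}{347592} \approx 30533.0$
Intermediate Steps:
$c{\left(a,R \right)} = \frac{-191 + R}{R + a}$
$J = \frac{3}{25394}$ ($J = - \frac{6}{-34307 - 16481} = - \frac{6}{-50788} = \left(-6\right) \left(- \frac{1}{50788}\right) = \frac{3}{25394} \approx 0.00011814$)
$\frac{23246}{-33104} + \frac{c{\left(101,-213 \right)}}{J} = \frac{23246}{-33104} + \frac{\frac{1}{-213 + 101} \left(-191 - 213\right)}{\frac{3}{25394}} = 23246 \left(- \frac{1}{33104}\right) + \frac{1}{-112} \left(-404\right) \frac{25394}{3} = - \frac{11623}{16552} + \left(- \frac{1}{112}\right) \left(-404\right) \frac{25394}{3} = - \frac{11623}{16552} + \frac{101}{28} \cdot \frac{25394}{3} = - \frac{11623}{16552} + \frac{1282397}{42} = \frac{10612873489}{347592}$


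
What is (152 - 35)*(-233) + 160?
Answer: -27101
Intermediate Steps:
(152 - 35)*(-233) + 160 = 117*(-233) + 160 = -27261 + 160 = -27101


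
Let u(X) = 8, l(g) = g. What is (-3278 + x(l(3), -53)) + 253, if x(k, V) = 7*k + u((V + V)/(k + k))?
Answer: -2996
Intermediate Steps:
x(k, V) = 8 + 7*k (x(k, V) = 7*k + 8 = 8 + 7*k)
(-3278 + x(l(3), -53)) + 253 = (-3278 + (8 + 7*3)) + 253 = (-3278 + (8 + 21)) + 253 = (-3278 + 29) + 253 = -3249 + 253 = -2996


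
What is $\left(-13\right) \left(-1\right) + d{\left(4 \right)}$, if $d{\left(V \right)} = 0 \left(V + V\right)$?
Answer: $13$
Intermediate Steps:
$d{\left(V \right)} = 0$ ($d{\left(V \right)} = 0 \cdot 2 V = 0$)
$\left(-13\right) \left(-1\right) + d{\left(4 \right)} = \left(-13\right) \left(-1\right) + 0 = 13 + 0 = 13$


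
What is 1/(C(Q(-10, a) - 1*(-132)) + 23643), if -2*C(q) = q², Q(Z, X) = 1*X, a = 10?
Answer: 1/13561 ≈ 7.3741e-5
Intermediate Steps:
Q(Z, X) = X
C(q) = -q²/2
1/(C(Q(-10, a) - 1*(-132)) + 23643) = 1/(-(10 - 1*(-132))²/2 + 23643) = 1/(-(10 + 132)²/2 + 23643) = 1/(-½*142² + 23643) = 1/(-½*20164 + 23643) = 1/(-10082 + 23643) = 1/13561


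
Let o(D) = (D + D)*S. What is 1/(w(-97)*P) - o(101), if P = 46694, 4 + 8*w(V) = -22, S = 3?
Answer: -183927668/303511 ≈ -606.00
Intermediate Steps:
w(V) = -13/4 (w(V) = -½ + (⅛)*(-22) = -½ - 11/4 = -13/4)
o(D) = 6*D (o(D) = (D + D)*3 = (2*D)*3 = 6*D)
1/(w(-97)*P) - o(101) = 1/(-13/4*46694) - 6*101 = -4/13*1/46694 - 1*606 = -2/303511 - 606 = -183927668/303511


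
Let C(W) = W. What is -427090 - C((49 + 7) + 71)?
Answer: -427217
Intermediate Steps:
-427090 - C((49 + 7) + 71) = -427090 - ((49 + 7) + 71) = -427090 - (56 + 71) = -427090 - 1*127 = -427090 - 127 = -427217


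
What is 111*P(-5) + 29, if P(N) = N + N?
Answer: -1081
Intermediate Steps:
P(N) = 2*N
111*P(-5) + 29 = 111*(2*(-5)) + 29 = 111*(-10) + 29 = -1110 + 29 = -1081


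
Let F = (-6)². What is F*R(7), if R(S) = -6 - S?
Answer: -468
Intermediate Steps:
F = 36
F*R(7) = 36*(-6 - 1*7) = 36*(-6 - 7) = 36*(-13) = -468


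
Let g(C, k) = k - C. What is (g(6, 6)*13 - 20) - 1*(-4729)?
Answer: 4709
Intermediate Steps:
(g(6, 6)*13 - 20) - 1*(-4729) = ((6 - 1*6)*13 - 20) - 1*(-4729) = ((6 - 6)*13 - 20) + 4729 = (0*13 - 20) + 4729 = (0 - 20) + 4729 = -20 + 4729 = 4709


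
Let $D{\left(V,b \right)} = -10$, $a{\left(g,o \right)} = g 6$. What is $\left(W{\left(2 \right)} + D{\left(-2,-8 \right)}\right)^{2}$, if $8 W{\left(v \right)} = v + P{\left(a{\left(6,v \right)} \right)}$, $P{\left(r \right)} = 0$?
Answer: $\frac{1521}{16} \approx 95.063$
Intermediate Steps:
$a{\left(g,o \right)} = 6 g$
$W{\left(v \right)} = \frac{v}{8}$ ($W{\left(v \right)} = \frac{v + 0}{8} = \frac{v}{8}$)
$\left(W{\left(2 \right)} + D{\left(-2,-8 \right)}\right)^{2} = \left(\frac{1}{8} \cdot 2 - 10\right)^{2} = \left(\frac{1}{4} - 10\right)^{2} = \left(- \frac{39}{4}\right)^{2} = \frac{1521}{16}$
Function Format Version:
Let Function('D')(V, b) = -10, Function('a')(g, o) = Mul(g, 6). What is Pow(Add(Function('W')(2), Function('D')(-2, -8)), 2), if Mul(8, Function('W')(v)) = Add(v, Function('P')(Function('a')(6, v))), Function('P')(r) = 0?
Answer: Rational(1521, 16) ≈ 95.063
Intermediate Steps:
Function('a')(g, o) = Mul(6, g)
Function('W')(v) = Mul(Rational(1, 8), v) (Function('W')(v) = Mul(Rational(1, 8), Add(v, 0)) = Mul(Rational(1, 8), v))
Pow(Add(Function('W')(2), Function('D')(-2, -8)), 2) = Pow(Add(Mul(Rational(1, 8), 2), -10), 2) = Pow(Add(Rational(1, 4), -10), 2) = Pow(Rational(-39, 4), 2) = Rational(1521, 16)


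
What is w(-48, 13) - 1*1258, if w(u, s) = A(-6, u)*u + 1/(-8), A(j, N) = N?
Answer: 8367/8 ≈ 1045.9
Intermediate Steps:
w(u, s) = -1/8 + u**2 (w(u, s) = u*u + 1/(-8) = u**2 - 1/8 = -1/8 + u**2)
w(-48, 13) - 1*1258 = (-1/8 + (-48)**2) - 1*1258 = (-1/8 + 2304) - 1258 = 18431/8 - 1258 = 8367/8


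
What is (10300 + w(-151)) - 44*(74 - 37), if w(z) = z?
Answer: 8521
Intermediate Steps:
(10300 + w(-151)) - 44*(74 - 37) = (10300 - 151) - 44*(74 - 37) = 10149 - 44*37 = 10149 - 1628 = 8521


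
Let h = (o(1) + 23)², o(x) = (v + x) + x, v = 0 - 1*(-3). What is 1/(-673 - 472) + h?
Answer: 897679/1145 ≈ 784.00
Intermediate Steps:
v = 3 (v = 0 + 3 = 3)
o(x) = 3 + 2*x (o(x) = (3 + x) + x = 3 + 2*x)
h = 784 (h = ((3 + 2*1) + 23)² = ((3 + 2) + 23)² = (5 + 23)² = 28² = 784)
1/(-673 - 472) + h = 1/(-673 - 472) + 784 = 1/(-1145) + 784 = -1/1145 + 784 = 897679/1145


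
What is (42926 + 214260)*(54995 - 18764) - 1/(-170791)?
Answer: 1591448636039107/170791 ≈ 9.3181e+9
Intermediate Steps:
(42926 + 214260)*(54995 - 18764) - 1/(-170791) = 257186*36231 - 1*(-1/170791) = 9318105966 + 1/170791 = 1591448636039107/170791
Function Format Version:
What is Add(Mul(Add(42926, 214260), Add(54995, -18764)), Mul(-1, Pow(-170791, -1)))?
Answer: Rational(1591448636039107, 170791) ≈ 9.3181e+9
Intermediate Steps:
Add(Mul(Add(42926, 214260), Add(54995, -18764)), Mul(-1, Pow(-170791, -1))) = Add(Mul(257186, 36231), Mul(-1, Rational(-1, 170791))) = Add(9318105966, Rational(1, 170791)) = Rational(1591448636039107, 170791)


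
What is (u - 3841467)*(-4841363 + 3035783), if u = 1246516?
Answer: 4685391626580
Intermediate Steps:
(u - 3841467)*(-4841363 + 3035783) = (1246516 - 3841467)*(-4841363 + 3035783) = -2594951*(-1805580) = 4685391626580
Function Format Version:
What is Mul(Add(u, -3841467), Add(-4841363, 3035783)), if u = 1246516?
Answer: 4685391626580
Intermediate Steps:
Mul(Add(u, -3841467), Add(-4841363, 3035783)) = Mul(Add(1246516, -3841467), Add(-4841363, 3035783)) = Mul(-2594951, -1805580) = 4685391626580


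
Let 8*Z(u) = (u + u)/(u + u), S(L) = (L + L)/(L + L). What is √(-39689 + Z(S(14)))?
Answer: 3*I*√70558/4 ≈ 199.22*I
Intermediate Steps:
S(L) = 1 (S(L) = (2*L)/((2*L)) = (2*L)*(1/(2*L)) = 1)
Z(u) = ⅛ (Z(u) = ((u + u)/(u + u))/8 = ((2*u)/((2*u)))/8 = ((2*u)*(1/(2*u)))/8 = (⅛)*1 = ⅛)
√(-39689 + Z(S(14))) = √(-39689 + ⅛) = √(-317511/8) = 3*I*√70558/4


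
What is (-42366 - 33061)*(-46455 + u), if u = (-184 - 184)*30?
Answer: 4336675365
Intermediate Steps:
u = -11040 (u = -368*30 = -11040)
(-42366 - 33061)*(-46455 + u) = (-42366 - 33061)*(-46455 - 11040) = -75427*(-57495) = 4336675365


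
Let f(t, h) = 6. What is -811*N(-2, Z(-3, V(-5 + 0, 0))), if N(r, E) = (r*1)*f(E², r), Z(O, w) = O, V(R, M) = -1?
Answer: 9732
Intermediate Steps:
N(r, E) = 6*r (N(r, E) = (r*1)*6 = r*6 = 6*r)
-811*N(-2, Z(-3, V(-5 + 0, 0))) = -4866*(-2) = -811*(-12) = 9732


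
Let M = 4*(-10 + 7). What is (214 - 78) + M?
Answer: 124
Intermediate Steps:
M = -12 (M = 4*(-3) = -12)
(214 - 78) + M = (214 - 78) - 12 = 136 - 12 = 124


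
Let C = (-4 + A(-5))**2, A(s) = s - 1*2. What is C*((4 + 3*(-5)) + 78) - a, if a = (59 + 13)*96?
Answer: 1195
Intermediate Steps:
A(s) = -2 + s (A(s) = s - 2 = -2 + s)
C = 121 (C = (-4 + (-2 - 5))**2 = (-4 - 7)**2 = (-11)**2 = 121)
a = 6912 (a = 72*96 = 6912)
C*((4 + 3*(-5)) + 78) - a = 121*((4 + 3*(-5)) + 78) - 1*6912 = 121*((4 - 15) + 78) - 6912 = 121*(-11 + 78) - 6912 = 121*67 - 6912 = 8107 - 6912 = 1195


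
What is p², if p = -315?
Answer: 99225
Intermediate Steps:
p² = (-315)² = 99225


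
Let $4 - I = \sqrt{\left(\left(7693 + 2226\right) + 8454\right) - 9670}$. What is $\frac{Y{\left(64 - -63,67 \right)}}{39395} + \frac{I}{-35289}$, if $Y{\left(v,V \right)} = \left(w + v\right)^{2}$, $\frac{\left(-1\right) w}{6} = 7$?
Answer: $\frac{50961089}{278042031} + \frac{\sqrt{967}}{11763} \approx 0.18593$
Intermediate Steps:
$w = -42$ ($w = \left(-6\right) 7 = -42$)
$Y{\left(v,V \right)} = \left(-42 + v\right)^{2}$
$I = 4 - 3 \sqrt{967}$ ($I = 4 - \sqrt{\left(\left(7693 + 2226\right) + 8454\right) - 9670} = 4 - \sqrt{\left(9919 + 8454\right) - 9670} = 4 - \sqrt{18373 - 9670} = 4 - \sqrt{8703} = 4 - 3 \sqrt{967} \approx -89.29$)
$\frac{Y{\left(64 - -63,67 \right)}}{39395} + \frac{I}{-35289} = \frac{\left(-42 + \left(64 - -63\right)\right)^{2}}{39395} + \frac{4 - 3 \sqrt{967}}{-35289} = \left(-42 + \left(64 + 63\right)\right)^{2} \cdot \frac{1}{39395} + \left(4 - 3 \sqrt{967}\right) \left(- \frac{1}{35289}\right) = \left(-42 + 127\right)^{2} \cdot \frac{1}{39395} - \left(\frac{4}{35289} - \frac{\sqrt{967}}{11763}\right) = 85^{2} \cdot \frac{1}{39395} - \left(\frac{4}{35289} - \frac{\sqrt{967}}{11763}\right) = 7225 \cdot \frac{1}{39395} - \left(\frac{4}{35289} - \frac{\sqrt{967}}{11763}\right) = \frac{1445}{7879} - \left(\frac{4}{35289} - \frac{\sqrt{967}}{11763}\right) = \frac{50961089}{278042031} + \frac{\sqrt{967}}{11763}$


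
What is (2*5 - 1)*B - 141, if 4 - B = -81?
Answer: 624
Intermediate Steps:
B = 85 (B = 4 - 1*(-81) = 4 + 81 = 85)
(2*5 - 1)*B - 141 = (2*5 - 1)*85 - 141 = (10 - 1)*85 - 141 = 9*85 - 141 = 765 - 141 = 624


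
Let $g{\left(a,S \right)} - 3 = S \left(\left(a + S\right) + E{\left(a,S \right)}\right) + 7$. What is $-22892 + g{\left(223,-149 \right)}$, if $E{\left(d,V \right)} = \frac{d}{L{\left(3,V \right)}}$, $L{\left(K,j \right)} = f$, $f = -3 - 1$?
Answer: $- \frac{102405}{4} \approx -25601.0$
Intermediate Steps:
$f = -4$
$L{\left(K,j \right)} = -4$
$E{\left(d,V \right)} = - \frac{d}{4}$ ($E{\left(d,V \right)} = \frac{d}{-4} = d \left(- \frac{1}{4}\right) = - \frac{d}{4}$)
$g{\left(a,S \right)} = 10 + S \left(S + \frac{3 a}{4}\right)$ ($g{\left(a,S \right)} = 3 + \left(S \left(\left(a + S\right) - \frac{a}{4}\right) + 7\right) = 3 + \left(S \left(\left(S + a\right) - \frac{a}{4}\right) + 7\right) = 3 + \left(S \left(S + \frac{3 a}{4}\right) + 7\right) = 3 + \left(7 + S \left(S + \frac{3 a}{4}\right)\right) = 10 + S \left(S + \frac{3 a}{4}\right)$)
$-22892 + g{\left(223,-149 \right)} = -22892 + \left(10 + \left(-149\right)^{2} + \frac{3}{4} \left(-149\right) 223\right) = -22892 + \left(10 + 22201 - \frac{99681}{4}\right) = -22892 - \frac{10837}{4} = - \frac{102405}{4}$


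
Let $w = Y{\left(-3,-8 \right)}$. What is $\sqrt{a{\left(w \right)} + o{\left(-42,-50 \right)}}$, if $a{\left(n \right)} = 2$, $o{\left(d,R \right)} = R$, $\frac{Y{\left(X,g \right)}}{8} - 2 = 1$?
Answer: $4 i \sqrt{3} \approx 6.9282 i$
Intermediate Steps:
$Y{\left(X,g \right)} = 24$ ($Y{\left(X,g \right)} = 16 + 8 \cdot 1 = 16 + 8 = 24$)
$w = 24$
$\sqrt{a{\left(w \right)} + o{\left(-42,-50 \right)}} = \sqrt{2 - 50} = \sqrt{-48} = 4 i \sqrt{3}$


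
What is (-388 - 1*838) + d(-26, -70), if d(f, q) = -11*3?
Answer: -1259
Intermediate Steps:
d(f, q) = -33
(-388 - 1*838) + d(-26, -70) = (-388 - 1*838) - 33 = (-388 - 838) - 33 = -1226 - 33 = -1259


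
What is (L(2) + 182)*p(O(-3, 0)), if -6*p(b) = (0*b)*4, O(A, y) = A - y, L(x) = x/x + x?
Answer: 0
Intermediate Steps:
L(x) = 1 + x
p(b) = 0 (p(b) = -0*b*4/6 = -0*4 = -1/6*0 = 0)
(L(2) + 182)*p(O(-3, 0)) = ((1 + 2) + 182)*0 = (3 + 182)*0 = 185*0 = 0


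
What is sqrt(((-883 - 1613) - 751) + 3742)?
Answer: 3*sqrt(55) ≈ 22.249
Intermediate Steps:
sqrt(((-883 - 1613) - 751) + 3742) = sqrt((-2496 - 751) + 3742) = sqrt(-3247 + 3742) = sqrt(495) = 3*sqrt(55)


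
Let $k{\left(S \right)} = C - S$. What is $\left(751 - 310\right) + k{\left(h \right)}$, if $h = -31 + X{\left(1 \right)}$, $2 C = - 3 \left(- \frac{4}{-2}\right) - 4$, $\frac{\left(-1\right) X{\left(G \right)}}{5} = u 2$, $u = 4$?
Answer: $507$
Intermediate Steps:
$X{\left(G \right)} = -40$ ($X{\left(G \right)} = - 5 \cdot 4 \cdot 2 = \left(-5\right) 8 = -40$)
$C = -5$ ($C = \frac{- 3 \left(- \frac{4}{-2}\right) - 4}{2} = \frac{- 3 \left(\left(-4\right) \left(- \frac{1}{2}\right)\right) - 4}{2} = \frac{\left(-3\right) 2 - 4}{2} = \frac{-6 - 4}{2} = \frac{1}{2} \left(-10\right) = -5$)
$h = -71$ ($h = -31 - 40 = -71$)
$k{\left(S \right)} = -5 - S$
$\left(751 - 310\right) + k{\left(h \right)} = \left(751 - 310\right) - -66 = 441 + \left(-5 + 71\right) = 441 + 66 = 507$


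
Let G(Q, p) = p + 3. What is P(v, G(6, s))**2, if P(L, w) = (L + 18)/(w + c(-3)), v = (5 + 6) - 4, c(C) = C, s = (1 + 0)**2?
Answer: 625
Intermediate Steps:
s = 1 (s = 1**2 = 1)
G(Q, p) = 3 + p
v = 7 (v = 11 - 4 = 7)
P(L, w) = (18 + L)/(-3 + w) (P(L, w) = (L + 18)/(w - 3) = (18 + L)/(-3 + w))
P(v, G(6, s))**2 = ((18 + 7)/(-3 + (3 + 1)))**2 = (25/(-3 + 4))**2 = (25/1)**2 = (1*25)**2 = 25**2 = 625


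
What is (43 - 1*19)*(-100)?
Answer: -2400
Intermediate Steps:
(43 - 1*19)*(-100) = (43 - 19)*(-100) = 24*(-100) = -2400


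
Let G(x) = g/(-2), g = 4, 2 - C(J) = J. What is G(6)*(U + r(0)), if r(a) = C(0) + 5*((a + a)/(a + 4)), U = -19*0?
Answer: -4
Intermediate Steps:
U = 0
C(J) = 2 - J
G(x) = -2 (G(x) = 4/(-2) = 4*(-½) = -2)
r(a) = 2 + 10*a/(4 + a) (r(a) = (2 - 1*0) + 5*((a + a)/(a + 4)) = (2 + 0) + 5*((2*a)/(4 + a)) = 2 + 5*(2*a/(4 + a)) = 2 + 10*a/(4 + a))
G(6)*(U + r(0)) = -2*(0 + 4*(2 + 3*0)/(4 + 0)) = -2*(0 + 4*(2 + 0)/4) = -2*(0 + 4*(¼)*2) = -2*(0 + 2) = -2*2 = -4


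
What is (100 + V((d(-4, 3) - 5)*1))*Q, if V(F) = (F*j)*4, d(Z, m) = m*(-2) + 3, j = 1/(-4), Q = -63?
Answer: -6804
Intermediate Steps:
j = -1/4 ≈ -0.25000
d(Z, m) = 3 - 2*m (d(Z, m) = -2*m + 3 = 3 - 2*m)
V(F) = -F (V(F) = (F*(-1/4))*4 = -F/4*4 = -F)
(100 + V((d(-4, 3) - 5)*1))*Q = (100 - ((3 - 2*3) - 5))*(-63) = (100 - ((3 - 6) - 5))*(-63) = (100 - (-3 - 5))*(-63) = (100 - (-8))*(-63) = (100 - 1*(-8))*(-63) = (100 + 8)*(-63) = 108*(-63) = -6804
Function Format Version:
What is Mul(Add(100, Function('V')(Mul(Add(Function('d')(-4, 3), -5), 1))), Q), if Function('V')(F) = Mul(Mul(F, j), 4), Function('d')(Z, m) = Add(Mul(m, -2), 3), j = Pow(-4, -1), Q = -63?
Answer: -6804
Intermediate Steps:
j = Rational(-1, 4) ≈ -0.25000
Function('d')(Z, m) = Add(3, Mul(-2, m)) (Function('d')(Z, m) = Add(Mul(-2, m), 3) = Add(3, Mul(-2, m)))
Function('V')(F) = Mul(-1, F) (Function('V')(F) = Mul(Mul(F, Rational(-1, 4)), 4) = Mul(Mul(Rational(-1, 4), F), 4) = Mul(-1, F))
Mul(Add(100, Function('V')(Mul(Add(Function('d')(-4, 3), -5), 1))), Q) = Mul(Add(100, Mul(-1, Mul(Add(Add(3, Mul(-2, 3)), -5), 1))), -63) = Mul(Add(100, Mul(-1, Mul(Add(Add(3, -6), -5), 1))), -63) = Mul(Add(100, Mul(-1, Mul(Add(-3, -5), 1))), -63) = Mul(Add(100, Mul(-1, Mul(-8, 1))), -63) = Mul(Add(100, Mul(-1, -8)), -63) = Mul(Add(100, 8), -63) = Mul(108, -63) = -6804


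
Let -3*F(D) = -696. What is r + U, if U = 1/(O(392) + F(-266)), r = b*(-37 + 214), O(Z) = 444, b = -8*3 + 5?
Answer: -2273387/676 ≈ -3363.0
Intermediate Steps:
b = -19 (b = -24 + 5 = -19)
F(D) = 232 (F(D) = -⅓*(-696) = 232)
r = -3363 (r = -19*(-37 + 214) = -19*177 = -3363)
U = 1/676 (U = 1/(444 + 232) = 1/676 ≈ 0.0014793)
r + U = -3363 + 1/676 = -2273387/676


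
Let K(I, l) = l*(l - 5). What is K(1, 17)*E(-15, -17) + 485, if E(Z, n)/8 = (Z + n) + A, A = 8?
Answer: -38683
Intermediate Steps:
E(Z, n) = 64 + 8*Z + 8*n (E(Z, n) = 8*((Z + n) + 8) = 8*(8 + Z + n) = 64 + 8*Z + 8*n)
K(I, l) = l*(-5 + l)
K(1, 17)*E(-15, -17) + 485 = (17*(-5 + 17))*(64 + 8*(-15) + 8*(-17)) + 485 = (17*12)*(64 - 120 - 136) + 485 = 204*(-192) + 485 = -39168 + 485 = -38683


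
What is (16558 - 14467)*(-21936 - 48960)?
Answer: -148243536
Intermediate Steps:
(16558 - 14467)*(-21936 - 48960) = 2091*(-70896) = -148243536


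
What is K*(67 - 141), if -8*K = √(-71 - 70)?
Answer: 37*I*√141/4 ≈ 109.84*I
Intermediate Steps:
K = -I*√141/8 (K = -√(-71 - 70)/8 = -I*√141/8 ≈ -1.4843*I)
K*(67 - 141) = (-I*√141/8)*(67 - 141) = -I*√141/8*(-74) = 37*I*√141/4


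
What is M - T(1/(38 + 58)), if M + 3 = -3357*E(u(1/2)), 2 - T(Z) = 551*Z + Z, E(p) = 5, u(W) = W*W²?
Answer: -67137/4 ≈ -16784.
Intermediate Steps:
u(W) = W³
T(Z) = 2 - 552*Z (T(Z) = 2 - (551*Z + Z) = 2 - 552*Z)
M = -16788 (M = -3 - 3357*5 = -3 - 16785 = -16788)
M - T(1/(38 + 58)) = -16788 - (2 - 552/(38 + 58)) = -16788 - (2 - 552/96) = -16788 - (2 - 552*1/96) = -16788 - (2 - 23/4) = -16788 - 1*(-15/4) = -16788 + 15/4 = -67137/4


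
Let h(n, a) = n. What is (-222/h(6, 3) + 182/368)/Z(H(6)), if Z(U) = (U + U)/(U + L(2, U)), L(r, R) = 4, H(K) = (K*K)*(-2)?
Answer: -38063/2208 ≈ -17.239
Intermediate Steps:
H(K) = -2*K² (H(K) = K²*(-2) = -2*K²)
Z(U) = 2*U/(4 + U) (Z(U) = (U + U)/(U + 4) = (2*U)/(4 + U) = 2*U/(4 + U))
(-222/h(6, 3) + 182/368)/Z(H(6)) = (-222/6 + 182/368)/((2*(-2*6²)/(4 - 2*6²))) = (-222*⅙ + 182*(1/368))/((2*(-2*36)/(4 - 2*36))) = (-37 + 91/184)/((2*(-72)/(4 - 72))) = -6717/(184*(2*(-72)/(-68))) = -6717/(184*(2*(-72)*(-1/68))) = -6717/(184*36/17) = -6717/184*17/36 = -38063/2208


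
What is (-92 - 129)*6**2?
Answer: -7956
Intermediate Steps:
(-92 - 129)*6**2 = -221*36 = -7956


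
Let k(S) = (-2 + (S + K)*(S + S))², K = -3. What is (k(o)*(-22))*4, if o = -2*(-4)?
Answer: -535392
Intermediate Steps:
o = 8
k(S) = (-2 + 2*S*(-3 + S))² (k(S) = (-2 + (S - 3)*(S + S))² = (-2 + (-3 + S)*(2*S))² = (-2 + 2*S*(-3 + S))²)
(k(o)*(-22))*4 = ((4*(1 - 1*8² + 3*8)²)*(-22))*4 = ((4*(1 - 1*64 + 24)²)*(-22))*4 = ((4*(1 - 64 + 24)²)*(-22))*4 = ((4*(-39)²)*(-22))*4 = ((4*1521)*(-22))*4 = (6084*(-22))*4 = -133848*4 = -535392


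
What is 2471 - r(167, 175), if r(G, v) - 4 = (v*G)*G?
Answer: -4878108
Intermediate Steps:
r(G, v) = 4 + v*G² (r(G, v) = 4 + (v*G)*G = 4 + (G*v)*G = 4 + v*G²)
2471 - r(167, 175) = 2471 - (4 + 175*167²) = 2471 - (4 + 175*27889) = 2471 - (4 + 4880575) = 2471 - 1*4880579 = 2471 - 4880579 = -4878108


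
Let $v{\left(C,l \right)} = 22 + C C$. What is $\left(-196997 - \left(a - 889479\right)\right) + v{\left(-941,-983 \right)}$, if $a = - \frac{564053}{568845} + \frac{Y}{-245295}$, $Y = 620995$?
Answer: $\frac{4892985934949273}{3100774095} \approx 1.578 \cdot 10^{6}$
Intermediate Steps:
$a = - \frac{10924650698}{3100774095}$ ($a = - \frac{564053}{568845} + \frac{620995}{-245295} = \left(-564053\right) \frac{1}{568845} + 620995 \left(- \frac{1}{245295}\right) = - \frac{564053}{568845} - \frac{124199}{49059} = - \frac{10924650698}{3100774095} \approx -3.5232$)
$v{\left(C,l \right)} = 22 + C^{2}$
$\left(-196997 - \left(a - 889479\right)\right) + v{\left(-941,-983 \right)} = \left(-196997 - \left(- \frac{10924650698}{3100774095} - 889479\right)\right) + \left(22 + \left(-941\right)^{2}\right) = \left(-196997 - - \frac{2758084365897203}{3100774095}\right) + \left(22 + 885481\right) = \left(-196997 + \frac{2758084365897203}{3100774095}\right) + 885503 = \frac{2147241171504488}{3100774095} + 885503 = \frac{4892985934949273}{3100774095}$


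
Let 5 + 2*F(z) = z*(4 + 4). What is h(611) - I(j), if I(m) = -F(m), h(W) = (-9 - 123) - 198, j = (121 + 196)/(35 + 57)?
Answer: -14661/46 ≈ -318.72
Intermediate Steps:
j = 317/92 ≈ 3.4457
F(z) = -5/2 + 4*z (F(z) = -5/2 + (z*(4 + 4))/2 = -5/2 + (z*8)/2 = -5/2 + (8*z)/2 = -5/2 + 4*z)
h(W) = -330 (h(W) = -132 - 198 = -330)
I(m) = 5/2 - 4*m (I(m) = -(-5/2 + 4*m) = 5/2 - 4*m)
h(611) - I(j) = -330 - (5/2 - 4*317/92) = -330 - (5/2 - 317/23) = -330 - 1*(-519/46) = -330 + 519/46 = -14661/46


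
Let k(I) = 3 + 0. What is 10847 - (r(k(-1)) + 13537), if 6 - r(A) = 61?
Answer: -2635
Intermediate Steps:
k(I) = 3
r(A) = -55 (r(A) = 6 - 1*61 = 6 - 61 = -55)
10847 - (r(k(-1)) + 13537) = 10847 - (-55 + 13537) = 10847 - 1*13482 = 10847 - 13482 = -2635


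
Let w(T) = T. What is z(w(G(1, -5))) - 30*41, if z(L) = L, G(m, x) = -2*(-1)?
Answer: -1228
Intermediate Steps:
G(m, x) = 2
z(w(G(1, -5))) - 30*41 = 2 - 30*41 = 2 - 1230 = -1228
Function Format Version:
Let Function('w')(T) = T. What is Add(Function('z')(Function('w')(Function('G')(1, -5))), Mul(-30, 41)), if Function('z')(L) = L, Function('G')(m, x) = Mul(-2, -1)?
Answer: -1228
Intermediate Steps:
Function('G')(m, x) = 2
Add(Function('z')(Function('w')(Function('G')(1, -5))), Mul(-30, 41)) = Add(2, Mul(-30, 41)) = Add(2, -1230) = -1228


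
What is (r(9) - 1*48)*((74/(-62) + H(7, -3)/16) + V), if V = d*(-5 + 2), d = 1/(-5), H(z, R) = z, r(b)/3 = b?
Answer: 8127/2480 ≈ 3.2770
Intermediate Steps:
r(b) = 3*b
d = -⅕ (d = 1*(-⅕) = -⅕ ≈ -0.20000)
V = ⅗ (V = -(-5 + 2)/5 = -⅕*(-3) = ⅗ ≈ 0.60000)
(r(9) - 1*48)*((74/(-62) + H(7, -3)/16) + V) = (3*9 - 1*48)*((74/(-62) + 7/16) + ⅗) = (27 - 48)*((74*(-1/62) + 7*(1/16)) + ⅗) = -21*((-37/31 + 7/16) + ⅗) = -21*(-375/496 + ⅗) = -21*(-387/2480) = 8127/2480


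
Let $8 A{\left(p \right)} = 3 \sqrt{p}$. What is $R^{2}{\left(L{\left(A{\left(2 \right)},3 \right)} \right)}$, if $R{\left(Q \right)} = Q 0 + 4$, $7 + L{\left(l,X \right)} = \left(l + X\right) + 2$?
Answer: $16$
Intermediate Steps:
$A{\left(p \right)} = \frac{3 \sqrt{p}}{8}$
$L{\left(l,X \right)} = -5 + X + l$ ($L{\left(l,X \right)} = -7 + \left(\left(l + X\right) + 2\right) = -7 + \left(\left(X + l\right) + 2\right) = -7 + \left(2 + X + l\right) = -5 + X + l$)
$R{\left(Q \right)} = 4$ ($R{\left(Q \right)} = 0 + 4 = 4$)
$R^{2}{\left(L{\left(A{\left(2 \right)},3 \right)} \right)} = 4^{2} = 16$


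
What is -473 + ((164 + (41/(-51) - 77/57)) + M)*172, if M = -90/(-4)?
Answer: 10088703/323 ≈ 31234.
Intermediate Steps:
M = 45/2 (M = -90*(-¼) = 45/2 ≈ 22.500)
-473 + ((164 + (41/(-51) - 77/57)) + M)*172 = -473 + ((164 + (41/(-51) - 77/57)) + 45/2)*172 = -473 + ((164 + (41*(-1/51) - 77*1/57)) + 45/2)*172 = -473 + ((164 + (-41/51 - 77/57)) + 45/2)*172 = -473 + ((164 - 696/323) + 45/2)*172 = -473 + (52276/323 + 45/2)*172 = -473 + (119087/646)*172 = -473 + 10241482/323 = 10088703/323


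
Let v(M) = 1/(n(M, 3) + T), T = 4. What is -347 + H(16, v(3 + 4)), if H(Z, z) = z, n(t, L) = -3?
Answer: -346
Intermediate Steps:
v(M) = 1 (v(M) = 1/(-3 + 4) = 1/1 = 1)
-347 + H(16, v(3 + 4)) = -347 + 1 = -346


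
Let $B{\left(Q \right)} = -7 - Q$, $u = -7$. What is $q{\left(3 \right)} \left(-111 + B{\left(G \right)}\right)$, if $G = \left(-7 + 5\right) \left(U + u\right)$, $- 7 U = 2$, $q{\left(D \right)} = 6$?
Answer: $- \frac{5568}{7} \approx -795.43$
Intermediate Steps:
$U = - \frac{2}{7}$ ($U = \left(- \frac{1}{7}\right) 2 = - \frac{2}{7} \approx -0.28571$)
$G = \frac{102}{7}$ ($G = \left(-7 + 5\right) \left(- \frac{2}{7} - 7\right) = \left(-2\right) \left(- \frac{51}{7}\right) = \frac{102}{7} \approx 14.571$)
$q{\left(3 \right)} \left(-111 + B{\left(G \right)}\right) = 6 \left(-111 - \frac{151}{7}\right) = 6 \left(- \frac{928}{7}\right) = - \frac{5568}{7}$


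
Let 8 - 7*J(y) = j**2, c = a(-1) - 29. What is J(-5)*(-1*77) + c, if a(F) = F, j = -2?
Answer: -74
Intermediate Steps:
c = -30 (c = -1 - 29 = -30)
J(y) = 4/7 (J(y) = 8/7 - 1/7*(-2)**2 = 8/7 - 1/7*4 = 8/7 - 4/7 = 4/7)
J(-5)*(-1*77) + c = 4*(-1*77)/7 - 30 = (4/7)*(-77) - 30 = -44 - 30 = -74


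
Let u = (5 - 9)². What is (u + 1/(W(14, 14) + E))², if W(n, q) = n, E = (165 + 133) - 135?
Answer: 8025889/31329 ≈ 256.18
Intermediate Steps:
E = 163 (E = 298 - 135 = 163)
u = 16 (u = (-4)² = 16)
(u + 1/(W(14, 14) + E))² = (16 + 1/(14 + 163))² = (16 + 1/177)² = (2833/177)² = 8025889/31329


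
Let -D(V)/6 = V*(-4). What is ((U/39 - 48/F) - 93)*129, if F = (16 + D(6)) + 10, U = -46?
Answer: -13465063/1105 ≈ -12186.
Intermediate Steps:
D(V) = 24*V (D(V) = -6*V*(-4) = -(-24)*V = 24*V)
F = 170 (F = (16 + 24*6) + 10 = (16 + 144) + 10 = 160 + 10 = 170)
((U/39 - 48/F) - 93)*129 = ((-46/39 - 48/170) - 93)*129 = ((-46*1/39 - 48*1/170) - 93)*129 = ((-46/39 - 24/85) - 93)*129 = (-4846/3315 - 93)*129 = -313141/3315*129 = -13465063/1105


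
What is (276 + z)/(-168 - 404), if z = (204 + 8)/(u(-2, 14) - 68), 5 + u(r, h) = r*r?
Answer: -428/897 ≈ -0.47715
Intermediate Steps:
u(r, h) = -5 + r² (u(r, h) = -5 + r*r = -5 + r²)
z = -212/69 (z = (204 + 8)/((-5 + (-2)²) - 68) = 212/((-5 + 4) - 68) = 212/(-1 - 68) = 212/(-69) = 212*(-1/69) = -212/69 ≈ -3.0725)
(276 + z)/(-168 - 404) = (276 - 212/69)/(-168 - 404) = (18832/69)/(-572) = (18832/69)*(-1/572) = -428/897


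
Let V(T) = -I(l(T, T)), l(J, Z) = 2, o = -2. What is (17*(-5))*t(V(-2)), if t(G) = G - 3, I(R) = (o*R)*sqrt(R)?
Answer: 255 - 340*sqrt(2) ≈ -225.83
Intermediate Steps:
I(R) = -2*R**(3/2) (I(R) = (-2*R)*sqrt(R) = -2*R**(3/2))
V(T) = 4*sqrt(2) (V(T) = -(-2)*2**(3/2) = -(-2)*2*sqrt(2) = -(-4)*sqrt(2) = 4*sqrt(2))
t(G) = -3 + G
(17*(-5))*t(V(-2)) = (17*(-5))*(-3 + 4*sqrt(2)) = -85*(-3 + 4*sqrt(2)) = 255 - 340*sqrt(2)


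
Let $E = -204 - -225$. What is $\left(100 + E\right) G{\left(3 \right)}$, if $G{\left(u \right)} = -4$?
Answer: $-484$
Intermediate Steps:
$E = 21$ ($E = -204 + 225 = 21$)
$\left(100 + E\right) G{\left(3 \right)} = \left(100 + 21\right) \left(-4\right) = 121 \left(-4\right) = -484$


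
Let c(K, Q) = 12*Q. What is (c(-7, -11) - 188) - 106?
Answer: -426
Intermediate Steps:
(c(-7, -11) - 188) - 106 = (12*(-11) - 188) - 106 = (-132 - 188) - 106 = -320 - 106 = -426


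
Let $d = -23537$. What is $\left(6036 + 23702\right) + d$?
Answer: $6201$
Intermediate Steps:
$\left(6036 + 23702\right) + d = \left(6036 + 23702\right) - 23537 = 29738 - 23537 = 6201$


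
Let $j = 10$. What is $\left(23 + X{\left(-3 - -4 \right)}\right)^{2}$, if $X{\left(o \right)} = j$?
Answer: $1089$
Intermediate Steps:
$X{\left(o \right)} = 10$
$\left(23 + X{\left(-3 - -4 \right)}\right)^{2} = \left(23 + 10\right)^{2} = 33^{2} = 1089$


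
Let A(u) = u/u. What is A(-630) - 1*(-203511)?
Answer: 203512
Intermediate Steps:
A(u) = 1
A(-630) - 1*(-203511) = 1 - 1*(-203511) = 1 + 203511 = 203512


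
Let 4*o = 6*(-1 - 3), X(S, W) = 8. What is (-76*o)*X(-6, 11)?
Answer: 3648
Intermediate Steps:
o = -6 (o = (6*(-1 - 3))/4 = (6*(-4))/4 = (¼)*(-24) = -6)
(-76*o)*X(-6, 11) = -76*(-6)*8 = 456*8 = 3648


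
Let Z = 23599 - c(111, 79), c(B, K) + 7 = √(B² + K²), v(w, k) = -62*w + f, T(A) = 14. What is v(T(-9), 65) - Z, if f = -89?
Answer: -24563 + √18562 ≈ -24427.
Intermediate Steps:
v(w, k) = -89 - 62*w (v(w, k) = -62*w - 89 = -89 - 62*w)
c(B, K) = -7 + √(B² + K²)
Z = 23606 - √18562 (Z = 23599 - (-7 + √(111² + 79²)) = 23599 - (-7 + √(12321 + 6241)) = 23599 - (-7 + √18562) = 23599 + (7 - √18562) = 23606 - √18562 ≈ 23470.)
v(T(-9), 65) - Z = (-89 - 62*14) - (23606 - √18562) = (-89 - 868) + (-23606 + √18562) = -957 + (-23606 + √18562) = -24563 + √18562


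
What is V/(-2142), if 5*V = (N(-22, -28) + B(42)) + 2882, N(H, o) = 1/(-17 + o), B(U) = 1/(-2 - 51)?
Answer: -3436736/12771675 ≈ -0.26909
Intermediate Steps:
B(U) = -1/53 (B(U) = 1/(-53) = -1/53)
V = 6873472/11925 (V = ((1/(-17 - 28) - 1/53) + 2882)/5 = ((1/(-45) - 1/53) + 2882)/5 = ((-1/45 - 1/53) + 2882)/5 = (-98/2385 + 2882)/5 = (1/5)*(6873472/2385) = 6873472/11925 ≈ 576.39)
V/(-2142) = (6873472/11925)/(-2142) = (6873472/11925)*(-1/2142) = -3436736/12771675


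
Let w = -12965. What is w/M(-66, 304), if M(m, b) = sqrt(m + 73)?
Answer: -12965*sqrt(7)/7 ≈ -4900.3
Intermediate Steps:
M(m, b) = sqrt(73 + m)
w/M(-66, 304) = -12965/sqrt(73 - 66) = -12965*sqrt(7)/7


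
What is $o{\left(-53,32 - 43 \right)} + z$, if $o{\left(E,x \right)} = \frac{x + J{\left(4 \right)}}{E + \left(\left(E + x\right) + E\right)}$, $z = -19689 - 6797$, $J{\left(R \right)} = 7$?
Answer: $- \frac{2251308}{85} \approx -26486.0$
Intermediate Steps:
$z = -26486$ ($z = -19689 - 6797 = -26486$)
$o{\left(E,x \right)} = \frac{7 + x}{x + 3 E}$ ($o{\left(E,x \right)} = \frac{x + 7}{E + \left(\left(E + x\right) + E\right)} = \frac{7 + x}{E + \left(x + 2 E\right)} = \frac{7 + x}{x + 3 E}$)
$o{\left(-53,32 - 43 \right)} + z = \frac{7 + \left(32 - 43\right)}{\left(32 - 43\right) + 3 \left(-53\right)} - 26486 = \frac{7 + \left(32 - 43\right)}{\left(32 - 43\right) - 159} - 26486 = \frac{7 - 11}{-11 - 159} - 26486 = \frac{1}{-170} \left(-4\right) - 26486 = \left(- \frac{1}{170}\right) \left(-4\right) - 26486 = \frac{2}{85} - 26486 = - \frac{2251308}{85}$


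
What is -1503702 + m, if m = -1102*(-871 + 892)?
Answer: -1526844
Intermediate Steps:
m = -23142 (m = -1102*21 = -23142)
-1503702 + m = -1503702 - 23142 = -1526844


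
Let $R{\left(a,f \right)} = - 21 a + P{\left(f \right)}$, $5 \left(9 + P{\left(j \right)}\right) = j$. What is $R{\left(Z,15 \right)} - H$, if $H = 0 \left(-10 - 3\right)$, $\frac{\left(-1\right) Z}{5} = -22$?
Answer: $-2316$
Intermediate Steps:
$Z = 110$ ($Z = \left(-5\right) \left(-22\right) = 110$)
$P{\left(j \right)} = -9 + \frac{j}{5}$
$R{\left(a,f \right)} = -9 - 21 a + \frac{f}{5}$ ($R{\left(a,f \right)} = - 21 a + \left(-9 + \frac{f}{5}\right) = -9 - 21 a + \frac{f}{5}$)
$H = 0$ ($H = 0 \left(-13\right) = 0$)
$R{\left(Z,15 \right)} - H = \left(-9 - 2310 + \frac{1}{5} \cdot 15\right) - 0 = \left(-9 - 2310 + 3\right) + 0 = -2316 + 0 = -2316$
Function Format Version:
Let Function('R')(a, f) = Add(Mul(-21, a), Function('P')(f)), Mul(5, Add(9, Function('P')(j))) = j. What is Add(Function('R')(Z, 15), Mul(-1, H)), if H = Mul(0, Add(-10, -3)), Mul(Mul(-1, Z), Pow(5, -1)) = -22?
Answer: -2316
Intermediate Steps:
Z = 110 (Z = Mul(-5, -22) = 110)
Function('P')(j) = Add(-9, Mul(Rational(1, 5), j))
Function('R')(a, f) = Add(-9, Mul(-21, a), Mul(Rational(1, 5), f)) (Function('R')(a, f) = Add(Mul(-21, a), Add(-9, Mul(Rational(1, 5), f))) = Add(-9, Mul(-21, a), Mul(Rational(1, 5), f)))
H = 0 (H = Mul(0, -13) = 0)
Add(Function('R')(Z, 15), Mul(-1, H)) = Add(Add(-9, Mul(-21, 110), Mul(Rational(1, 5), 15)), Mul(-1, 0)) = Add(Add(-9, -2310, 3), 0) = Add(-2316, 0) = -2316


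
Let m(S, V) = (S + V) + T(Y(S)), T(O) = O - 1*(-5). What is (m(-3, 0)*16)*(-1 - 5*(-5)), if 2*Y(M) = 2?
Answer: 1152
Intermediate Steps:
Y(M) = 1 (Y(M) = (½)*2 = 1)
T(O) = 5 + O (T(O) = O + 5 = 5 + O)
m(S, V) = 6 + S + V (m(S, V) = (S + V) + (5 + 1) = (S + V) + 6 = 6 + S + V)
(m(-3, 0)*16)*(-1 - 5*(-5)) = ((6 - 3 + 0)*16)*(-1 - 5*(-5)) = (3*16)*(-1 + 25) = 48*24 = 1152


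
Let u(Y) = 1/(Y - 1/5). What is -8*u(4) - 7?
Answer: -173/19 ≈ -9.1053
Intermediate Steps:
u(Y) = 1/(-1/5 + Y) (u(Y) = 1/(Y - 1*1/5) = 1/(Y - 1/5) = 1/(-1/5 + Y))
-8*u(4) - 7 = -40/(-1 + 5*4) - 7 = -40/(-1 + 20) - 7 = -40/19 - 7 = -173/19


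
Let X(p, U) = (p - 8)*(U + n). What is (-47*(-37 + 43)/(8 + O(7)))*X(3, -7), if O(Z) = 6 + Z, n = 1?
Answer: -2820/7 ≈ -402.86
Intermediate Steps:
X(p, U) = (1 + U)*(-8 + p) (X(p, U) = (p - 8)*(U + 1) = (-8 + p)*(1 + U) = (1 + U)*(-8 + p))
(-47*(-37 + 43)/(8 + O(7)))*X(3, -7) = (-47*(-37 + 43)/(8 + (6 + 7)))*(-8 + 3 - 8*(-7) - 7*3) = (-282/(8 + 13))*(-8 + 3 + 56 - 21) = -282/21*30 = -47*2/7*30 = -94/7*30 = -2820/7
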